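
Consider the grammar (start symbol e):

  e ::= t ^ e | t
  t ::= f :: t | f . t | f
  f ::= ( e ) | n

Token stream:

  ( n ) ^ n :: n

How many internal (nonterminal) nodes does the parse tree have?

[e [t [f ( [e [t [f n]]] )]] ^ [e [t [f n] :: [t [f n]]]]]

11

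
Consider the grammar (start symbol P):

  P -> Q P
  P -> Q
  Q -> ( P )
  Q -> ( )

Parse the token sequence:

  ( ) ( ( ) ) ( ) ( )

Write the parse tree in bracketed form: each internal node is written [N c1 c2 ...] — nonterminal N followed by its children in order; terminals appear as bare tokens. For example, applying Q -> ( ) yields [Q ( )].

[P [Q ( )] [P [Q ( [P [Q ( )]] )] [P [Q ( )] [P [Q ( )]]]]]

P
Q P
( ) P
( ) Q P
( ) ( P ) P
( ) ( Q ) P
( ) ( ( ) ) P
( ) ( ( ) ) Q P
( ) ( ( ) ) ( ) P
( ) ( ( ) ) ( ) Q
( ) ( ( ) ) ( ) ( )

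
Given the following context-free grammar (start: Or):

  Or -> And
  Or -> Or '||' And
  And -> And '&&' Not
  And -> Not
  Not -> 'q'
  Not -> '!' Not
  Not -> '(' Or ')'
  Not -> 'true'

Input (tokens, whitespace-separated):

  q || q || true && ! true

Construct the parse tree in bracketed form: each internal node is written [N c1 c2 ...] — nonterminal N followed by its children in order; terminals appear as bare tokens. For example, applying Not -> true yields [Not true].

[Or [Or [Or [And [Not q]]] || [And [Not q]]] || [And [And [Not true]] && [Not ! [Not true]]]]

Or
Or || And
Or || And || And
And || And || And
Not || And || And
q || And || And
q || Not || And
q || q || And
q || q || And && Not
q || q || Not && Not
q || q || true && Not
q || q || true && ! Not
q || q || true && ! true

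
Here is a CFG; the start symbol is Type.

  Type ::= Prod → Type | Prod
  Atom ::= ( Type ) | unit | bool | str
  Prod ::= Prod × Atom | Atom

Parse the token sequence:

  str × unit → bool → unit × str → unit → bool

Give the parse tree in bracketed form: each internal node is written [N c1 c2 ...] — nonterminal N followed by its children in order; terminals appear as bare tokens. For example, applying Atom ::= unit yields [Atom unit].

Type
Prod → Type
Prod × Atom → Type
Atom × Atom → Type
str × Atom → Type
str × unit → Type
str × unit → Prod → Type
str × unit → Atom → Type
str × unit → bool → Type
str × unit → bool → Prod → Type
str × unit → bool → Prod × Atom → Type
str × unit → bool → Atom × Atom → Type
str × unit → bool → unit × Atom → Type
str × unit → bool → unit × str → Type
str × unit → bool → unit × str → Prod → Type
str × unit → bool → unit × str → Atom → Type
str × unit → bool → unit × str → unit → Type
str × unit → bool → unit × str → unit → Prod
str × unit → bool → unit × str → unit → Atom
str × unit → bool → unit × str → unit → bool

[Type [Prod [Prod [Atom str]] × [Atom unit]] → [Type [Prod [Atom bool]] → [Type [Prod [Prod [Atom unit]] × [Atom str]] → [Type [Prod [Atom unit]] → [Type [Prod [Atom bool]]]]]]]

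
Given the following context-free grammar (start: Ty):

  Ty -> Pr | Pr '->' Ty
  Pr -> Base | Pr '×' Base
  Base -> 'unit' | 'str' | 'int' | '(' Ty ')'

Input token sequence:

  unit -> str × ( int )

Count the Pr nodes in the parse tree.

4

[Ty [Pr [Base unit]] -> [Ty [Pr [Pr [Base str]] × [Base ( [Ty [Pr [Base int]]] )]]]]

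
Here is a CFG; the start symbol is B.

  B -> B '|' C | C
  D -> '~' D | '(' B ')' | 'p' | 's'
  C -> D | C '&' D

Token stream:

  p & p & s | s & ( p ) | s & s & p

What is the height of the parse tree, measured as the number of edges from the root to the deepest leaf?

7

[B [B [B [C [C [C [D p]] & [D p]] & [D s]]] | [C [C [D s]] & [D ( [B [C [D p]]] )]]] | [C [C [C [D s]] & [D s]] & [D p]]]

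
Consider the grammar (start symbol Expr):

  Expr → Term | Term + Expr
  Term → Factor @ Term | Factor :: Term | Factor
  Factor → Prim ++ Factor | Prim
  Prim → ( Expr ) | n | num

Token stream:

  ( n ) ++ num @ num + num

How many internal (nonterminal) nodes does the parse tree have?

17

[Expr [Term [Factor [Prim ( [Expr [Term [Factor [Prim n]]]] )] ++ [Factor [Prim num]]] @ [Term [Factor [Prim num]]]] + [Expr [Term [Factor [Prim num]]]]]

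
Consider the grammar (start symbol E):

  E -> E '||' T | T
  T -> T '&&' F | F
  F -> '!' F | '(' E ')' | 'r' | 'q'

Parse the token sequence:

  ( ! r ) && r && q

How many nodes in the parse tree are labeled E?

[E [T [T [T [F ( [E [T [F ! [F r]]]] )]] && [F r]] && [F q]]]

2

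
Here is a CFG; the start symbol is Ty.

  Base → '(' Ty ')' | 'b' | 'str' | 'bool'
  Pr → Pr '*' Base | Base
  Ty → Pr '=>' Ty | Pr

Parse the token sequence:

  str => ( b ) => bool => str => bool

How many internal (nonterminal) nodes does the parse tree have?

18

[Ty [Pr [Base str]] => [Ty [Pr [Base ( [Ty [Pr [Base b]]] )]] => [Ty [Pr [Base bool]] => [Ty [Pr [Base str]] => [Ty [Pr [Base bool]]]]]]]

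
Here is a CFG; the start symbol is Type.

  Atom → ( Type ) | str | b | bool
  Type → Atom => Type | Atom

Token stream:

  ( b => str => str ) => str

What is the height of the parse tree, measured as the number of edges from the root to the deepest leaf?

6

[Type [Atom ( [Type [Atom b] => [Type [Atom str] => [Type [Atom str]]]] )] => [Type [Atom str]]]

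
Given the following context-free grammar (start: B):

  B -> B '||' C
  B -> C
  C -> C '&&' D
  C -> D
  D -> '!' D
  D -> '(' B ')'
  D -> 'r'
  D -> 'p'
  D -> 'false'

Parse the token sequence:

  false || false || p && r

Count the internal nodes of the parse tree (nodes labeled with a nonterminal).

11

[B [B [B [C [D false]]] || [C [D false]]] || [C [C [D p]] && [D r]]]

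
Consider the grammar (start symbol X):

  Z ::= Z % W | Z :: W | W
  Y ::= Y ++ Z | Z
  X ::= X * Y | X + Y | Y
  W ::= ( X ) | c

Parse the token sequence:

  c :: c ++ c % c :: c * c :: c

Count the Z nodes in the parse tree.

[X [X [Y [Y [Z [Z [W c]] :: [W c]]] ++ [Z [Z [Z [W c]] % [W c]] :: [W c]]]] * [Y [Z [Z [W c]] :: [W c]]]]

7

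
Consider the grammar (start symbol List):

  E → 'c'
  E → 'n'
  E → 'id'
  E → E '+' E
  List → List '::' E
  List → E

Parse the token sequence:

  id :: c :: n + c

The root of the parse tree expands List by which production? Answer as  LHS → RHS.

List → List '::' E

[List [List [List [E id]] :: [E c]] :: [E [E n] + [E c]]]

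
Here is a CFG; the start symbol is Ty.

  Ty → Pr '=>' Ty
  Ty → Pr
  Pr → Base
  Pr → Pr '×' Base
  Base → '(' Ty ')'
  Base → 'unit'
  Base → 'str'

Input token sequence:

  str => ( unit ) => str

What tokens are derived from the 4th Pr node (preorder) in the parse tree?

[Ty [Pr [Base str]] => [Ty [Pr [Base ( [Ty [Pr [Base unit]]] )]] => [Ty [Pr [Base str]]]]]

str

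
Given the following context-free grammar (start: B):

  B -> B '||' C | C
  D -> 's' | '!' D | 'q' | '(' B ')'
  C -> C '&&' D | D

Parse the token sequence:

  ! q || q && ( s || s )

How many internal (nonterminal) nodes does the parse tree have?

15

[B [B [C [D ! [D q]]]] || [C [C [D q]] && [D ( [B [B [C [D s]]] || [C [D s]]] )]]]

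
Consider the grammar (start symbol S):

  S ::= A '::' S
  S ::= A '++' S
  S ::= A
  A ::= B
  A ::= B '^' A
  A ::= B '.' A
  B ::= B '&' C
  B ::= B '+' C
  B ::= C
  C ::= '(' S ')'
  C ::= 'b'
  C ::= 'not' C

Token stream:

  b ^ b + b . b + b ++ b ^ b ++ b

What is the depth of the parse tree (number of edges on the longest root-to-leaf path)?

[S [A [B [C b]] ^ [A [B [B [C b]] + [C b]] . [A [B [B [C b]] + [C b]]]]] ++ [S [A [B [C b]] ^ [A [B [C b]]]] ++ [S [A [B [C b]]]]]]

7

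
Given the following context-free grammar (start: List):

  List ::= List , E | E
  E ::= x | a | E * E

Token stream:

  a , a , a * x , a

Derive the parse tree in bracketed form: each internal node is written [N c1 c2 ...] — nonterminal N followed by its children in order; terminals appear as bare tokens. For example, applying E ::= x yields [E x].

List
List , E
List , E , E
List , E , E , E
E , E , E , E
a , E , E , E
a , a , E , E
a , a , E * E , E
a , a , a * E , E
a , a , a * x , E
a , a , a * x , a

[List [List [List [List [E a]] , [E a]] , [E [E a] * [E x]]] , [E a]]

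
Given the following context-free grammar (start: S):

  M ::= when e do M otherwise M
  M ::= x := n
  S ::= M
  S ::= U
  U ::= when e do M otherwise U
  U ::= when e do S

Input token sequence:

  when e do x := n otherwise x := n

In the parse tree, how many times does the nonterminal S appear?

1

[S [M when e do [M x := n] otherwise [M x := n]]]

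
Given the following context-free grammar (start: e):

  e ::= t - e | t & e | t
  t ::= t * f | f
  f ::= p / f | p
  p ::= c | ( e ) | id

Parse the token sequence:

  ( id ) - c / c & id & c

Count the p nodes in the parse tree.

6

[e [t [f [p ( [e [t [f [p id]]]] )]]] - [e [t [f [p c] / [f [p c]]]] & [e [t [f [p id]]] & [e [t [f [p c]]]]]]]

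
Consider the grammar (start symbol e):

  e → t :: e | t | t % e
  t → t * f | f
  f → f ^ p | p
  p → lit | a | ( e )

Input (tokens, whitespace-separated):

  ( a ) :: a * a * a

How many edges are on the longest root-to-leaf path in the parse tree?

[e [t [f [p ( [e [t [f [p a]]]] )]]] :: [e [t [t [t [f [p a]]] * [f [p a]]] * [f [p a]]]]]

8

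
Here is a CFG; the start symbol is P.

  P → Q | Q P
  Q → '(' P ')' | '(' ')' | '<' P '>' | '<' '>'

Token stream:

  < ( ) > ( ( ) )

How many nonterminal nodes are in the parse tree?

8

[P [Q < [P [Q ( )]] >] [P [Q ( [P [Q ( )]] )]]]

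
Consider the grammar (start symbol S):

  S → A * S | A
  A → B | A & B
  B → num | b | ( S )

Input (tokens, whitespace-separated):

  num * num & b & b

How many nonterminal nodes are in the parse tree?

10

[S [A [B num]] * [S [A [A [A [B num]] & [B b]] & [B b]]]]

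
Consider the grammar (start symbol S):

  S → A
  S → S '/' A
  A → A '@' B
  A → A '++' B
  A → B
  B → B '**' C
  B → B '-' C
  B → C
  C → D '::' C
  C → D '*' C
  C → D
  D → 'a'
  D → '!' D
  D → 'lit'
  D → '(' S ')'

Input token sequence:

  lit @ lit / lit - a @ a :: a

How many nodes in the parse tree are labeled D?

6

[S [S [A [A [B [C [D lit]]]] @ [B [C [D lit]]]]] / [A [A [B [B [C [D lit]]] - [C [D a]]]] @ [B [C [D a] :: [C [D a]]]]]]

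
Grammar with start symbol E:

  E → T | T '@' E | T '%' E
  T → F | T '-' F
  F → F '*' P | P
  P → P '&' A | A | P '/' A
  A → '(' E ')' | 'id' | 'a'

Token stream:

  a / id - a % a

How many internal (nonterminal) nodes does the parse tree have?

[E [T [T [F [P [P [A a]] / [A id]]]] - [F [P [A a]]]] % [E [T [F [P [A a]]]]]]

16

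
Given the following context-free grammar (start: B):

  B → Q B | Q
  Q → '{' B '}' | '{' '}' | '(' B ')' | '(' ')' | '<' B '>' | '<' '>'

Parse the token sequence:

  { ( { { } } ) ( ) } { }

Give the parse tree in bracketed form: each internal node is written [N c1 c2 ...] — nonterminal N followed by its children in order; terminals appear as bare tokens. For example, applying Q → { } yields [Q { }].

B
Q B
{ B } B
{ Q B } B
{ ( B ) B } B
{ ( Q ) B } B
{ ( { B } ) B } B
{ ( { Q } ) B } B
{ ( { { } } ) B } B
{ ( { { } } ) Q } B
{ ( { { } } ) ( ) } B
{ ( { { } } ) ( ) } Q
{ ( { { } } ) ( ) } { }

[B [Q { [B [Q ( [B [Q { [B [Q { }]] }]] )] [B [Q ( )]]] }] [B [Q { }]]]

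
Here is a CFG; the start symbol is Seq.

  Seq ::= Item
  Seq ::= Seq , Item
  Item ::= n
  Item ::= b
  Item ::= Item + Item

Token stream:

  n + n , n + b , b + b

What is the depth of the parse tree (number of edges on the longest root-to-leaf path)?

[Seq [Seq [Seq [Item [Item n] + [Item n]]] , [Item [Item n] + [Item b]]] , [Item [Item b] + [Item b]]]

5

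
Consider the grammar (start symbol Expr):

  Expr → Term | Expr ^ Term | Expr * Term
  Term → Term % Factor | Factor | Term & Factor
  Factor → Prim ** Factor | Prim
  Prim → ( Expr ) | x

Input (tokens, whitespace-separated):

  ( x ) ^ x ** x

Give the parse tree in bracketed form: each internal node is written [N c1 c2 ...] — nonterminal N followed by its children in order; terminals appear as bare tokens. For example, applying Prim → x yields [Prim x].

Expr
Expr ^ Term
Term ^ Term
Factor ^ Term
Prim ^ Term
( Expr ) ^ Term
( Term ) ^ Term
( Factor ) ^ Term
( Prim ) ^ Term
( x ) ^ Term
( x ) ^ Factor
( x ) ^ Prim ** Factor
( x ) ^ x ** Factor
( x ) ^ x ** Prim
( x ) ^ x ** x

[Expr [Expr [Term [Factor [Prim ( [Expr [Term [Factor [Prim x]]]] )]]]] ^ [Term [Factor [Prim x] ** [Factor [Prim x]]]]]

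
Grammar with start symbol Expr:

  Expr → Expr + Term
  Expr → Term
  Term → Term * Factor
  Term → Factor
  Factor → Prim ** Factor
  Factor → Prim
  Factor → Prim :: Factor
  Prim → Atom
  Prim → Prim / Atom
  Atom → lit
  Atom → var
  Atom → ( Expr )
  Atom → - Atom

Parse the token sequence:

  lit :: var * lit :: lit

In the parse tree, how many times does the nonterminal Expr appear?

[Expr [Term [Term [Factor [Prim [Atom lit]] :: [Factor [Prim [Atom var]]]]] * [Factor [Prim [Atom lit]] :: [Factor [Prim [Atom lit]]]]]]

1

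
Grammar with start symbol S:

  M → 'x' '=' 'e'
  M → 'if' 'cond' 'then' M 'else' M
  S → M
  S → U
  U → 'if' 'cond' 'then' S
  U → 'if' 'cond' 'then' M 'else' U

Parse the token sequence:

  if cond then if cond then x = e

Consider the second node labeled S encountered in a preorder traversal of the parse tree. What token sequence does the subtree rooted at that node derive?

if cond then x = e

[S [U if cond then [S [U if cond then [S [M x = e]]]]]]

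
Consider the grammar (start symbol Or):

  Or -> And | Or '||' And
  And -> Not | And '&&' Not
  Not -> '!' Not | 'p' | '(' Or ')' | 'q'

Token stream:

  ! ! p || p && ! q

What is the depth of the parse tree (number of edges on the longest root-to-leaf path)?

[Or [Or [And [Not ! [Not ! [Not p]]]]] || [And [And [Not p]] && [Not ! [Not q]]]]

6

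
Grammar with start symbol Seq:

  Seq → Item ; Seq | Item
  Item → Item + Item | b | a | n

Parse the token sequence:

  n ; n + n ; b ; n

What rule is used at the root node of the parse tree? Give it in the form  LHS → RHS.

Seq → Item ; Seq

[Seq [Item n] ; [Seq [Item [Item n] + [Item n]] ; [Seq [Item b] ; [Seq [Item n]]]]]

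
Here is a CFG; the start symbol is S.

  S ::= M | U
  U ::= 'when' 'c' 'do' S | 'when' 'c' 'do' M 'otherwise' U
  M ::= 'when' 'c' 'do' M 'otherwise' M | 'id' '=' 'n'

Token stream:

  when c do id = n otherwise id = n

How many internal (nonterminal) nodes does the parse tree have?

4

[S [M when c do [M id = n] otherwise [M id = n]]]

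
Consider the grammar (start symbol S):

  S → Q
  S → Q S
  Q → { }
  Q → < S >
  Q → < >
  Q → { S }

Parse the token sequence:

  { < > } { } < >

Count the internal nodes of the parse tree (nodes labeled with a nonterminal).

[S [Q { [S [Q < >]] }] [S [Q { }] [S [Q < >]]]]

8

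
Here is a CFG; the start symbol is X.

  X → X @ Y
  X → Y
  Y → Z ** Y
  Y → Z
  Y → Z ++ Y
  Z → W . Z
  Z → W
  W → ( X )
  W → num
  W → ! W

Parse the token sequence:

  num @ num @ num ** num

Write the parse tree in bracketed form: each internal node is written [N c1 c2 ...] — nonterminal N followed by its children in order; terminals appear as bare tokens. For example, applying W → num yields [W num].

[X [X [X [Y [Z [W num]]]] @ [Y [Z [W num]]]] @ [Y [Z [W num]] ** [Y [Z [W num]]]]]

X
X @ Y
X @ Y @ Y
Y @ Y @ Y
Z @ Y @ Y
W @ Y @ Y
num @ Y @ Y
num @ Z @ Y
num @ W @ Y
num @ num @ Y
num @ num @ Z ** Y
num @ num @ W ** Y
num @ num @ num ** Y
num @ num @ num ** Z
num @ num @ num ** W
num @ num @ num ** num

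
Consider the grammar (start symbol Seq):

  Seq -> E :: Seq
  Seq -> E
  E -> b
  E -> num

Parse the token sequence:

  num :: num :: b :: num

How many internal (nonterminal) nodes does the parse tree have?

8

[Seq [E num] :: [Seq [E num] :: [Seq [E b] :: [Seq [E num]]]]]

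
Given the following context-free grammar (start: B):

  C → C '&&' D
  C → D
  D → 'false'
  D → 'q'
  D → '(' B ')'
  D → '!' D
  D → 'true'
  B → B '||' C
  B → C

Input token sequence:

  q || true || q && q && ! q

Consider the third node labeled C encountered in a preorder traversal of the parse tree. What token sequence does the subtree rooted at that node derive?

q && q && ! q

[B [B [B [C [D q]]] || [C [D true]]] || [C [C [C [D q]] && [D q]] && [D ! [D q]]]]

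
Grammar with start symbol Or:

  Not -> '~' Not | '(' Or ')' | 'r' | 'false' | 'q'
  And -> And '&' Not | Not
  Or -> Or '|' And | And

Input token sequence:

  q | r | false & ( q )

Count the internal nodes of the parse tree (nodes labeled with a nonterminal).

14

[Or [Or [Or [And [Not q]]] | [And [Not r]]] | [And [And [Not false]] & [Not ( [Or [And [Not q]]] )]]]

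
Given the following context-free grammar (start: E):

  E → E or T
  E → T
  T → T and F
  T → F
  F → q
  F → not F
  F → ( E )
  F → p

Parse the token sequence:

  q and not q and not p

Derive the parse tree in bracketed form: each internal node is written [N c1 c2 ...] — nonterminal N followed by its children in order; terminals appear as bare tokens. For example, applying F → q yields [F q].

[E [T [T [T [F q]] and [F not [F q]]] and [F not [F p]]]]

E
T
T and F
T and F and F
F and F and F
q and F and F
q and not F and F
q and not q and F
q and not q and not F
q and not q and not p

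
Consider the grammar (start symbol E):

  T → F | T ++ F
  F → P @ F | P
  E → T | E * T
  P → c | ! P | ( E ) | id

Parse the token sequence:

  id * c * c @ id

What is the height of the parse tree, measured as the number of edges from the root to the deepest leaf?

[E [E [E [T [F [P id]]]] * [T [F [P c]]]] * [T [F [P c] @ [F [P id]]]]]

6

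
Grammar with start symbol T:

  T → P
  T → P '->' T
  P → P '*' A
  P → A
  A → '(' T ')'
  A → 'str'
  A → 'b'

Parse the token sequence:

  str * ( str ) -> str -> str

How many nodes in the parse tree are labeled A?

[T [P [P [A str]] * [A ( [T [P [A str]]] )]] -> [T [P [A str]] -> [T [P [A str]]]]]

5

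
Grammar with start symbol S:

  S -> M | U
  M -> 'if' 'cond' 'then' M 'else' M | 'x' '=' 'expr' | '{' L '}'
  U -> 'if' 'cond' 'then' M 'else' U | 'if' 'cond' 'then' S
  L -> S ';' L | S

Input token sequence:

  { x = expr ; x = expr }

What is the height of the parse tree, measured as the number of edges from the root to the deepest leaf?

[S [M { [L [S [M x = expr]] ; [L [S [M x = expr]]]] }]]

6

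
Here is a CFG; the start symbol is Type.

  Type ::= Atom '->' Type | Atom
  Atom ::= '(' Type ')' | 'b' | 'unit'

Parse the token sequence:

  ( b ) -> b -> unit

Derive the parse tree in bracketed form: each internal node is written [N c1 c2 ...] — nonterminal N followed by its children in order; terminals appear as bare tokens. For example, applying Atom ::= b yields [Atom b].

Type
Atom -> Type
( Type ) -> Type
( Atom ) -> Type
( b ) -> Type
( b ) -> Atom -> Type
( b ) -> b -> Type
( b ) -> b -> Atom
( b ) -> b -> unit

[Type [Atom ( [Type [Atom b]] )] -> [Type [Atom b] -> [Type [Atom unit]]]]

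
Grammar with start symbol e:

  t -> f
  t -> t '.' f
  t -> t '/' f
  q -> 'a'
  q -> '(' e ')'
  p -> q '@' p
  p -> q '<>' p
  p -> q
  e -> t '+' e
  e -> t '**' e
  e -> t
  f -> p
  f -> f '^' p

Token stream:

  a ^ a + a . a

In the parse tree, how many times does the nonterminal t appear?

3

[e [t [f [f [p [q a]]] ^ [p [q a]]]] + [e [t [t [f [p [q a]]]] . [f [p [q a]]]]]]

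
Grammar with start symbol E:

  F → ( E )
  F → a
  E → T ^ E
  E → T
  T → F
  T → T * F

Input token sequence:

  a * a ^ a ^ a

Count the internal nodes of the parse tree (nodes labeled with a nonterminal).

[E [T [T [F a]] * [F a]] ^ [E [T [F a]] ^ [E [T [F a]]]]]

11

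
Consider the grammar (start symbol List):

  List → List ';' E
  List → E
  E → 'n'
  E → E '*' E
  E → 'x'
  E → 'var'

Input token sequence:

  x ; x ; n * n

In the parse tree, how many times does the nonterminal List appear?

3

[List [List [List [E x]] ; [E x]] ; [E [E n] * [E n]]]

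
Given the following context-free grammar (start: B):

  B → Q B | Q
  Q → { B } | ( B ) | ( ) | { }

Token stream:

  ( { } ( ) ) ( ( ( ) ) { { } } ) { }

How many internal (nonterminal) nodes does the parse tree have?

18

[B [Q ( [B [Q { }] [B [Q ( )]]] )] [B [Q ( [B [Q ( [B [Q ( )]] )] [B [Q { [B [Q { }]] }]]] )] [B [Q { }]]]]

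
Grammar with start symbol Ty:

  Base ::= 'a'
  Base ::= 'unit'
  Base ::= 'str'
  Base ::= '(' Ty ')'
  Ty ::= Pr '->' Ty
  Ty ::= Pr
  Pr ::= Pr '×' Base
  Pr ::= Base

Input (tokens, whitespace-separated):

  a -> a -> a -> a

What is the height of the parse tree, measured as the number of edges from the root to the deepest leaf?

[Ty [Pr [Base a]] -> [Ty [Pr [Base a]] -> [Ty [Pr [Base a]] -> [Ty [Pr [Base a]]]]]]

6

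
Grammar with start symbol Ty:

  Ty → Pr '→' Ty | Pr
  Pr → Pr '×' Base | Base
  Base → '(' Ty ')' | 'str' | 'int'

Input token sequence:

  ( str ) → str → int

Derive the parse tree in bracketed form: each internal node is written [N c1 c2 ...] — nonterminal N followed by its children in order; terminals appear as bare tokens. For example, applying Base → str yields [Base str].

[Ty [Pr [Base ( [Ty [Pr [Base str]]] )]] → [Ty [Pr [Base str]] → [Ty [Pr [Base int]]]]]

Ty
Pr → Ty
Base → Ty
( Ty ) → Ty
( Pr ) → Ty
( Base ) → Ty
( str ) → Ty
( str ) → Pr → Ty
( str ) → Base → Ty
( str ) → str → Ty
( str ) → str → Pr
( str ) → str → Base
( str ) → str → int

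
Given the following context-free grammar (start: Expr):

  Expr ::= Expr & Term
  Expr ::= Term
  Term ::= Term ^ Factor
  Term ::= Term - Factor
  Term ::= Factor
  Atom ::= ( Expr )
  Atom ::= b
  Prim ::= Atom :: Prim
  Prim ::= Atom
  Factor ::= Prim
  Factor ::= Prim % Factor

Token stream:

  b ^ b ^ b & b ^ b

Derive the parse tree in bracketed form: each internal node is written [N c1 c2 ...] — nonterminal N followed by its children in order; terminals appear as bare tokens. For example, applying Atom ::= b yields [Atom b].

Expr
Expr & Term
Term & Term
Term ^ Factor & Term
Term ^ Factor ^ Factor & Term
Factor ^ Factor ^ Factor & Term
Prim ^ Factor ^ Factor & Term
Atom ^ Factor ^ Factor & Term
b ^ Factor ^ Factor & Term
b ^ Prim ^ Factor & Term
b ^ Atom ^ Factor & Term
b ^ b ^ Factor & Term
b ^ b ^ Prim & Term
b ^ b ^ Atom & Term
b ^ b ^ b & Term
b ^ b ^ b & Term ^ Factor
b ^ b ^ b & Factor ^ Factor
b ^ b ^ b & Prim ^ Factor
b ^ b ^ b & Atom ^ Factor
b ^ b ^ b & b ^ Factor
b ^ b ^ b & b ^ Prim
b ^ b ^ b & b ^ Atom
b ^ b ^ b & b ^ b

[Expr [Expr [Term [Term [Term [Factor [Prim [Atom b]]]] ^ [Factor [Prim [Atom b]]]] ^ [Factor [Prim [Atom b]]]]] & [Term [Term [Factor [Prim [Atom b]]]] ^ [Factor [Prim [Atom b]]]]]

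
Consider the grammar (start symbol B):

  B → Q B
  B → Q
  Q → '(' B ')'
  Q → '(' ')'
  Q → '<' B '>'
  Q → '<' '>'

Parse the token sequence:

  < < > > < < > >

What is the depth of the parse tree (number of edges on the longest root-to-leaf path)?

5

[B [Q < [B [Q < >]] >] [B [Q < [B [Q < >]] >]]]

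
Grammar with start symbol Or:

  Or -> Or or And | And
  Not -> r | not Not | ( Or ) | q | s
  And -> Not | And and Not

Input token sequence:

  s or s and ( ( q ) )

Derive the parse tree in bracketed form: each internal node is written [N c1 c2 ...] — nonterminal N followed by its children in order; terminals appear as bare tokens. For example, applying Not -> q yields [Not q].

Or
Or or And
And or And
Not or And
s or And
s or And and Not
s or Not and Not
s or s and Not
s or s and ( Or )
s or s and ( And )
s or s and ( Not )
s or s and ( ( Or ) )
s or s and ( ( And ) )
s or s and ( ( Not ) )
s or s and ( ( q ) )

[Or [Or [And [Not s]]] or [And [And [Not s]] and [Not ( [Or [And [Not ( [Or [And [Not q]]] )]]] )]]]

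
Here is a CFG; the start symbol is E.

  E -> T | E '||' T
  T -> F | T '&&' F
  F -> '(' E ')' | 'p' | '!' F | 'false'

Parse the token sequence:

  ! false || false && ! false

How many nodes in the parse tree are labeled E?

[E [E [T [F ! [F false]]]] || [T [T [F false]] && [F ! [F false]]]]

2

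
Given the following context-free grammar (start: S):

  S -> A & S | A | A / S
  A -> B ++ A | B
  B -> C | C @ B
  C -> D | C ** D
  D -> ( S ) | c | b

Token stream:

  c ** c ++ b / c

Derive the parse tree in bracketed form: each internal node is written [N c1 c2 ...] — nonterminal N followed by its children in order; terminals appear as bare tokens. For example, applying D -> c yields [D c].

[S [A [B [C [C [D c]] ** [D c]]] ++ [A [B [C [D b]]]]] / [S [A [B [C [D c]]]]]]

S
A / S
B ++ A / S
C ++ A / S
C ** D ++ A / S
D ** D ++ A / S
c ** D ++ A / S
c ** c ++ A / S
c ** c ++ B / S
c ** c ++ C / S
c ** c ++ D / S
c ** c ++ b / S
c ** c ++ b / A
c ** c ++ b / B
c ** c ++ b / C
c ** c ++ b / D
c ** c ++ b / c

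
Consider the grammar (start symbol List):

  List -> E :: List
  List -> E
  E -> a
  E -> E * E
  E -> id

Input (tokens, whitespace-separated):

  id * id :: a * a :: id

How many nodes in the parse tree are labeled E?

7

[List [E [E id] * [E id]] :: [List [E [E a] * [E a]] :: [List [E id]]]]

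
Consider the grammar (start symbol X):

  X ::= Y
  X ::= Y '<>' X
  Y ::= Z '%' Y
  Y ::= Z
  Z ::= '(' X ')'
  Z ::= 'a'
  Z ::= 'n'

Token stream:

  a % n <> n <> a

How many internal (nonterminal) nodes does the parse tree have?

[X [Y [Z a] % [Y [Z n]]] <> [X [Y [Z n]] <> [X [Y [Z a]]]]]

11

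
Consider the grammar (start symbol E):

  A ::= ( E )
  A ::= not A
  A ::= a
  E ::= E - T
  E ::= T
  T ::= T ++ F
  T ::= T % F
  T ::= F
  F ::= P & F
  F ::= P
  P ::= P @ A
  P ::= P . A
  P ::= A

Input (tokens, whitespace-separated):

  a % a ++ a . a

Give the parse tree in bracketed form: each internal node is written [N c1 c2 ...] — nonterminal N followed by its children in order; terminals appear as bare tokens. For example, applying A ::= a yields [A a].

[E [T [T [T [F [P [A a]]]] % [F [P [A a]]]] ++ [F [P [P [A a]] . [A a]]]]]

E
T
T ++ F
T % F ++ F
F % F ++ F
P % F ++ F
A % F ++ F
a % F ++ F
a % P ++ F
a % A ++ F
a % a ++ F
a % a ++ P
a % a ++ P . A
a % a ++ A . A
a % a ++ a . A
a % a ++ a . a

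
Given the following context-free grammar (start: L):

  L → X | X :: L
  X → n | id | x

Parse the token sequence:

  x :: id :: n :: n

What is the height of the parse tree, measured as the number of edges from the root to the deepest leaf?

5

[L [X x] :: [L [X id] :: [L [X n] :: [L [X n]]]]]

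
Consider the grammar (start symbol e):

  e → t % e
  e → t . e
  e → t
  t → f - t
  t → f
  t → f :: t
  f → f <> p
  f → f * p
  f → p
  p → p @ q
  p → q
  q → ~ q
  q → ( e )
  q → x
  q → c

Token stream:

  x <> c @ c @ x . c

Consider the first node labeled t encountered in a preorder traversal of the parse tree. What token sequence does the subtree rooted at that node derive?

x <> c @ c @ x

[e [t [f [f [p [q x]]] <> [p [p [p [q c]] @ [q c]] @ [q x]]]] . [e [t [f [p [q c]]]]]]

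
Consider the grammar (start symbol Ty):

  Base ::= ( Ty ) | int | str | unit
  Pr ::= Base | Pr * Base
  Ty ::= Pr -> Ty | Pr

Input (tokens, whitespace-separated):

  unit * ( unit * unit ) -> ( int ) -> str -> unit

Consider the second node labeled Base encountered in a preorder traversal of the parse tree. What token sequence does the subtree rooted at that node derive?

( unit * unit )

[Ty [Pr [Pr [Base unit]] * [Base ( [Ty [Pr [Pr [Base unit]] * [Base unit]]] )]] -> [Ty [Pr [Base ( [Ty [Pr [Base int]]] )]] -> [Ty [Pr [Base str]] -> [Ty [Pr [Base unit]]]]]]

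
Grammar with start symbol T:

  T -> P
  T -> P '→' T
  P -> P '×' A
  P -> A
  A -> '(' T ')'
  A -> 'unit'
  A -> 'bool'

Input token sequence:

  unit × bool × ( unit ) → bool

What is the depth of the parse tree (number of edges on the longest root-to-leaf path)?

6

[T [P [P [P [A unit]] × [A bool]] × [A ( [T [P [A unit]]] )]] → [T [P [A bool]]]]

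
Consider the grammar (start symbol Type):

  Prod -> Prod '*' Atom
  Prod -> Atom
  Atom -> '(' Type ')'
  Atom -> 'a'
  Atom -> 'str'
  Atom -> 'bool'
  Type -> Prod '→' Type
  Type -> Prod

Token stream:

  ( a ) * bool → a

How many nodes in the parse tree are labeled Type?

3

[Type [Prod [Prod [Atom ( [Type [Prod [Atom a]]] )]] * [Atom bool]] → [Type [Prod [Atom a]]]]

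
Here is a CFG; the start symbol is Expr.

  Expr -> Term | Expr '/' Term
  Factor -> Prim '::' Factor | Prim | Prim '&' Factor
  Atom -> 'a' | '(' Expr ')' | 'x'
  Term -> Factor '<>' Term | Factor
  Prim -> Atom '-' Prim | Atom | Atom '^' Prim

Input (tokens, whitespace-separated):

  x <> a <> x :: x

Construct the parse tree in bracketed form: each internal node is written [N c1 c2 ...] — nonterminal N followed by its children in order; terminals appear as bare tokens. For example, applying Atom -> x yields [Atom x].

Expr
Term
Factor <> Term
Prim <> Term
Atom <> Term
x <> Term
x <> Factor <> Term
x <> Prim <> Term
x <> Atom <> Term
x <> a <> Term
x <> a <> Factor
x <> a <> Prim :: Factor
x <> a <> Atom :: Factor
x <> a <> x :: Factor
x <> a <> x :: Prim
x <> a <> x :: Atom
x <> a <> x :: x

[Expr [Term [Factor [Prim [Atom x]]] <> [Term [Factor [Prim [Atom a]]] <> [Term [Factor [Prim [Atom x]] :: [Factor [Prim [Atom x]]]]]]]]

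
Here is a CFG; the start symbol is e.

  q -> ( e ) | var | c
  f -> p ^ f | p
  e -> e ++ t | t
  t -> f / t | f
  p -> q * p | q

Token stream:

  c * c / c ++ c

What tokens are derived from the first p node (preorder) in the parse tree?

[e [e [t [f [p [q c] * [p [q c]]]] / [t [f [p [q c]]]]]] ++ [t [f [p [q c]]]]]

c * c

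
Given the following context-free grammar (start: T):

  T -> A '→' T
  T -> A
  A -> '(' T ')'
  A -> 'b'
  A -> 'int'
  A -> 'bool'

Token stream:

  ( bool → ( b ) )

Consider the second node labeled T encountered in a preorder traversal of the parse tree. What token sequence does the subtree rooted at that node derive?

[T [A ( [T [A bool] → [T [A ( [T [A b]] )]]] )]]

bool → ( b )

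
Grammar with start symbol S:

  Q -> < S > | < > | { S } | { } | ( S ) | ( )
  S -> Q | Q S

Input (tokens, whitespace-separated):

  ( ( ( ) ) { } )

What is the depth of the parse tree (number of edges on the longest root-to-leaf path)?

[S [Q ( [S [Q ( [S [Q ( )]] )] [S [Q { }]]] )]]

6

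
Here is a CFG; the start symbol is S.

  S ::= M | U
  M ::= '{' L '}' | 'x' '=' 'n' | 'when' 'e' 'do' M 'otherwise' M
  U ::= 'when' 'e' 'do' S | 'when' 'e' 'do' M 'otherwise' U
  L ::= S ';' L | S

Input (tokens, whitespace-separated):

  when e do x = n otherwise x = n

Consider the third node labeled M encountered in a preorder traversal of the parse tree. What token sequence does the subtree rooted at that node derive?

x = n

[S [M when e do [M x = n] otherwise [M x = n]]]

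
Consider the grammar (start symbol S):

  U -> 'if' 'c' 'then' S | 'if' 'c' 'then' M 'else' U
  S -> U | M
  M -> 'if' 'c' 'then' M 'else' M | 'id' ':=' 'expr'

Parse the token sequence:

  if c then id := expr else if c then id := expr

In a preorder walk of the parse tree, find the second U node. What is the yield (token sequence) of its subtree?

if c then id := expr

[S [U if c then [M id := expr] else [U if c then [S [M id := expr]]]]]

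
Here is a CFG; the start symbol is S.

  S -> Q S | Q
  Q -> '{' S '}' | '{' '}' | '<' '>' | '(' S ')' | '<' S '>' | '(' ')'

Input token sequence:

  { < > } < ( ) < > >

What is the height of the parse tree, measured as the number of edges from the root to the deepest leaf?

[S [Q { [S [Q < >]] }] [S [Q < [S [Q ( )] [S [Q < >]]] >]]]

6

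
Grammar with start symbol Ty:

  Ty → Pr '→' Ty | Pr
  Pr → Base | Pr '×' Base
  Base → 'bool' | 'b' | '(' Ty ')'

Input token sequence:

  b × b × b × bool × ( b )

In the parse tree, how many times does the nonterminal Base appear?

6

[Ty [Pr [Pr [Pr [Pr [Pr [Base b]] × [Base b]] × [Base b]] × [Base bool]] × [Base ( [Ty [Pr [Base b]]] )]]]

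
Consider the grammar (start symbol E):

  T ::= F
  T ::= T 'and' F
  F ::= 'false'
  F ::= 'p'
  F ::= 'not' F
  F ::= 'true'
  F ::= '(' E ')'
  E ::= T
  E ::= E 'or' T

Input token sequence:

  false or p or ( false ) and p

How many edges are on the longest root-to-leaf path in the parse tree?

[E [E [E [T [F false]]] or [T [F p]]] or [T [T [F ( [E [T [F false]]] )]] and [F p]]]

7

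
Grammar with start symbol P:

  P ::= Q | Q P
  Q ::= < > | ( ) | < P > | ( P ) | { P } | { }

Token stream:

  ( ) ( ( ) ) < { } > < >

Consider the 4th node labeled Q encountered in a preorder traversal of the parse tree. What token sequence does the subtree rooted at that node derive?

[P [Q ( )] [P [Q ( [P [Q ( )]] )] [P [Q < [P [Q { }]] >] [P [Q < >]]]]]

< { } >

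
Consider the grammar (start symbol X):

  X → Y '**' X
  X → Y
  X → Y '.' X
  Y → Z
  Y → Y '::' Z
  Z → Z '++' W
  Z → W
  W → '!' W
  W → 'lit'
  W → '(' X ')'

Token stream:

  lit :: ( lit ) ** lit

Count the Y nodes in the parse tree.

4

[X [Y [Y [Z [W lit]]] :: [Z [W ( [X [Y [Z [W lit]]]] )]]] ** [X [Y [Z [W lit]]]]]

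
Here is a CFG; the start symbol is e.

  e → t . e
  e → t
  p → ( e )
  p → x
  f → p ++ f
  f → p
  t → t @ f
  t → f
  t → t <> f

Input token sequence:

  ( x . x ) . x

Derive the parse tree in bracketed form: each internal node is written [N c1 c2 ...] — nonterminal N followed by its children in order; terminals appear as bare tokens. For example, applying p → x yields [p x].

[e [t [f [p ( [e [t [f [p x]]] . [e [t [f [p x]]]]] )]]] . [e [t [f [p x]]]]]

e
t . e
f . e
p . e
( e ) . e
( t . e ) . e
( f . e ) . e
( p . e ) . e
( x . e ) . e
( x . t ) . e
( x . f ) . e
( x . p ) . e
( x . x ) . e
( x . x ) . t
( x . x ) . f
( x . x ) . p
( x . x ) . x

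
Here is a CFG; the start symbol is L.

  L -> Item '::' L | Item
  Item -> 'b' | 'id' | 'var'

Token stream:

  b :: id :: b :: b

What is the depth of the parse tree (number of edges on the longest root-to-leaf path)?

5

[L [Item b] :: [L [Item id] :: [L [Item b] :: [L [Item b]]]]]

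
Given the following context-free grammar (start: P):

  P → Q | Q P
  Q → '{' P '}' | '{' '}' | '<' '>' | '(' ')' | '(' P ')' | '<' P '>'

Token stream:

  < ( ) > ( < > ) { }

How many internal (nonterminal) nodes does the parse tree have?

10

[P [Q < [P [Q ( )]] >] [P [Q ( [P [Q < >]] )] [P [Q { }]]]]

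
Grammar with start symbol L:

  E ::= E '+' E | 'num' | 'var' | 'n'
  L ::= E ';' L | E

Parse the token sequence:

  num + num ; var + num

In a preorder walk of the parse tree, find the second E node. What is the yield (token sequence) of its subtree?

num

[L [E [E num] + [E num]] ; [L [E [E var] + [E num]]]]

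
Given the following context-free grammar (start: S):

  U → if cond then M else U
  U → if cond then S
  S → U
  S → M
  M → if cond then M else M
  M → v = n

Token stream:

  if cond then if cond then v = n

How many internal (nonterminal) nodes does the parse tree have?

[S [U if cond then [S [U if cond then [S [M v = n]]]]]]

6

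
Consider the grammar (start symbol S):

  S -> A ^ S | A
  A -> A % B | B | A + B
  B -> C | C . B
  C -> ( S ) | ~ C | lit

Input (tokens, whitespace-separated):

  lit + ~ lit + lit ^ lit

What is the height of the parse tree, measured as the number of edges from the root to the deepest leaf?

6

[S [A [A [A [B [C lit]]] + [B [C ~ [C lit]]]] + [B [C lit]]] ^ [S [A [B [C lit]]]]]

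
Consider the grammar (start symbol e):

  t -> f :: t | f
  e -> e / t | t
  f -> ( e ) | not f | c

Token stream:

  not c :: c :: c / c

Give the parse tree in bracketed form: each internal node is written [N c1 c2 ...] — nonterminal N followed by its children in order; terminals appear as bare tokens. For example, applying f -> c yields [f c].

[e [e [t [f not [f c]] :: [t [f c] :: [t [f c]]]]] / [t [f c]]]

e
e / t
t / t
f :: t / t
not f :: t / t
not c :: t / t
not c :: f :: t / t
not c :: c :: t / t
not c :: c :: f / t
not c :: c :: c / t
not c :: c :: c / f
not c :: c :: c / c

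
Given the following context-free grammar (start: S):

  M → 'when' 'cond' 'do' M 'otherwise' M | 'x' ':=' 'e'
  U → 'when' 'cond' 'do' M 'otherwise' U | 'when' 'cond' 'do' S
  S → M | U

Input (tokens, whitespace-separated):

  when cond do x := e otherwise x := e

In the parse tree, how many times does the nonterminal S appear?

[S [M when cond do [M x := e] otherwise [M x := e]]]

1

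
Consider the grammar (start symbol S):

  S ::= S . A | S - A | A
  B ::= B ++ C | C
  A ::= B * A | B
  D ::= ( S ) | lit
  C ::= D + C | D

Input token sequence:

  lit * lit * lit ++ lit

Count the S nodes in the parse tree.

[S [A [B [C [D lit]]] * [A [B [C [D lit]]] * [A [B [B [C [D lit]]] ++ [C [D lit]]]]]]]

1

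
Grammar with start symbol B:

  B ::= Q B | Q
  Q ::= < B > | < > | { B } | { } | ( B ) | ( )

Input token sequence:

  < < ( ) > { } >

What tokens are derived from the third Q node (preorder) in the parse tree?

( )

[B [Q < [B [Q < [B [Q ( )]] >] [B [Q { }]]] >]]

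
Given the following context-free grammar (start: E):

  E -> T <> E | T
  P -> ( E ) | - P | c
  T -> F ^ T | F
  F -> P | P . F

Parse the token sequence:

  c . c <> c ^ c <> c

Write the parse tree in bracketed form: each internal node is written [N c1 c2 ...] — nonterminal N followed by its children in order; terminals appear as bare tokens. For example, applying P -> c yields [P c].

E
T <> E
F <> E
P . F <> E
c . F <> E
c . P <> E
c . c <> E
c . c <> T <> E
c . c <> F ^ T <> E
c . c <> P ^ T <> E
c . c <> c ^ T <> E
c . c <> c ^ F <> E
c . c <> c ^ P <> E
c . c <> c ^ c <> E
c . c <> c ^ c <> T
c . c <> c ^ c <> F
c . c <> c ^ c <> P
c . c <> c ^ c <> c

[E [T [F [P c] . [F [P c]]]] <> [E [T [F [P c]] ^ [T [F [P c]]]] <> [E [T [F [P c]]]]]]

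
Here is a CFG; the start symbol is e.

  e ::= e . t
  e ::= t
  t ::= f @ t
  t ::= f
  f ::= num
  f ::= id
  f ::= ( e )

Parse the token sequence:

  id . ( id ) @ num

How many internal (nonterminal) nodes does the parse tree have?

[e [e [t [f id]]] . [t [f ( [e [t [f id]]] )] @ [t [f num]]]]

11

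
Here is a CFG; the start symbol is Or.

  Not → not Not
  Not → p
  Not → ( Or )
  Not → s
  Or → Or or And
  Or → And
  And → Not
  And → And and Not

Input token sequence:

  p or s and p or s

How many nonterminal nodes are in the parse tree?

[Or [Or [Or [And [Not p]]] or [And [And [Not s]] and [Not p]]] or [And [Not s]]]

11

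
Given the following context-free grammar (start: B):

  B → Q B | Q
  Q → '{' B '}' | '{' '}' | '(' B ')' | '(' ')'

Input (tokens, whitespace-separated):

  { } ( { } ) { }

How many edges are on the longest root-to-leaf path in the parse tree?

5

[B [Q { }] [B [Q ( [B [Q { }]] )] [B [Q { }]]]]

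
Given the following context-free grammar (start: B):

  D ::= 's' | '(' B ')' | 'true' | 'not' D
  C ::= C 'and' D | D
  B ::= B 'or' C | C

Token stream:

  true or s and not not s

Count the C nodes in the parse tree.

[B [B [C [D true]]] or [C [C [D s]] and [D not [D not [D s]]]]]

3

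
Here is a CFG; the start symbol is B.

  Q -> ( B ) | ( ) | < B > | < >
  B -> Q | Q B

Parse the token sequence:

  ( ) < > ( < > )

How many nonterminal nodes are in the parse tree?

8

[B [Q ( )] [B [Q < >] [B [Q ( [B [Q < >]] )]]]]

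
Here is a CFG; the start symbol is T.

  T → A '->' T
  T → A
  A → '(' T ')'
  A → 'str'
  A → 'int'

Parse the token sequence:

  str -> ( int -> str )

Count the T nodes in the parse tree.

4

[T [A str] -> [T [A ( [T [A int] -> [T [A str]]] )]]]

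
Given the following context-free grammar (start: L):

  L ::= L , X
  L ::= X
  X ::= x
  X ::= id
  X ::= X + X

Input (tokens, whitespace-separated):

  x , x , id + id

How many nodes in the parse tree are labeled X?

5

[L [L [L [X x]] , [X x]] , [X [X id] + [X id]]]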